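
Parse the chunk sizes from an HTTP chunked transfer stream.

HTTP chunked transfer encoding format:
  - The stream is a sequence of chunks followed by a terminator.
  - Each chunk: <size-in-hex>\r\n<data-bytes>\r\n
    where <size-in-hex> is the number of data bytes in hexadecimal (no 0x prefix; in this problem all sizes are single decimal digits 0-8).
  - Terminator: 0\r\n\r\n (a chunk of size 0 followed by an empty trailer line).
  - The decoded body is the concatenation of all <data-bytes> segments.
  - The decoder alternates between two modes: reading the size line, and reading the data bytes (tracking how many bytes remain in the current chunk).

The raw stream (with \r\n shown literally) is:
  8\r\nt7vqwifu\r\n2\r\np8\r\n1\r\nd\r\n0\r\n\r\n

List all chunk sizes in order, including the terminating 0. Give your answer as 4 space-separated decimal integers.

Answer: 8 2 1 0

Derivation:
Chunk 1: stream[0..1]='8' size=0x8=8, data at stream[3..11]='t7vqwifu' -> body[0..8], body so far='t7vqwifu'
Chunk 2: stream[13..14]='2' size=0x2=2, data at stream[16..18]='p8' -> body[8..10], body so far='t7vqwifup8'
Chunk 3: stream[20..21]='1' size=0x1=1, data at stream[23..24]='d' -> body[10..11], body so far='t7vqwifup8d'
Chunk 4: stream[26..27]='0' size=0 (terminator). Final body='t7vqwifup8d' (11 bytes)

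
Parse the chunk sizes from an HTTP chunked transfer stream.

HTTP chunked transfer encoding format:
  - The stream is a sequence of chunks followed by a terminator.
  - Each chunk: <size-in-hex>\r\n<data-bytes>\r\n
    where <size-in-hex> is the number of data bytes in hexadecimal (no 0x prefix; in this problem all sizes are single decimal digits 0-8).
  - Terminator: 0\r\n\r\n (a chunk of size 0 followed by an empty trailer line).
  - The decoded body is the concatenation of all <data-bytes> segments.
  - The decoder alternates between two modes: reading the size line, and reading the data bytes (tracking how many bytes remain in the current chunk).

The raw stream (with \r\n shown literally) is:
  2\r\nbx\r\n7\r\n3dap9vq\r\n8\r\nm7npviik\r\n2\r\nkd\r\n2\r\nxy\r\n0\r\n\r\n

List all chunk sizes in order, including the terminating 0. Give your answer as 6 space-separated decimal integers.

Chunk 1: stream[0..1]='2' size=0x2=2, data at stream[3..5]='bx' -> body[0..2], body so far='bx'
Chunk 2: stream[7..8]='7' size=0x7=7, data at stream[10..17]='3dap9vq' -> body[2..9], body so far='bx3dap9vq'
Chunk 3: stream[19..20]='8' size=0x8=8, data at stream[22..30]='m7npviik' -> body[9..17], body so far='bx3dap9vqm7npviik'
Chunk 4: stream[32..33]='2' size=0x2=2, data at stream[35..37]='kd' -> body[17..19], body so far='bx3dap9vqm7npviikkd'
Chunk 5: stream[39..40]='2' size=0x2=2, data at stream[42..44]='xy' -> body[19..21], body so far='bx3dap9vqm7npviikkdxy'
Chunk 6: stream[46..47]='0' size=0 (terminator). Final body='bx3dap9vqm7npviikkdxy' (21 bytes)

Answer: 2 7 8 2 2 0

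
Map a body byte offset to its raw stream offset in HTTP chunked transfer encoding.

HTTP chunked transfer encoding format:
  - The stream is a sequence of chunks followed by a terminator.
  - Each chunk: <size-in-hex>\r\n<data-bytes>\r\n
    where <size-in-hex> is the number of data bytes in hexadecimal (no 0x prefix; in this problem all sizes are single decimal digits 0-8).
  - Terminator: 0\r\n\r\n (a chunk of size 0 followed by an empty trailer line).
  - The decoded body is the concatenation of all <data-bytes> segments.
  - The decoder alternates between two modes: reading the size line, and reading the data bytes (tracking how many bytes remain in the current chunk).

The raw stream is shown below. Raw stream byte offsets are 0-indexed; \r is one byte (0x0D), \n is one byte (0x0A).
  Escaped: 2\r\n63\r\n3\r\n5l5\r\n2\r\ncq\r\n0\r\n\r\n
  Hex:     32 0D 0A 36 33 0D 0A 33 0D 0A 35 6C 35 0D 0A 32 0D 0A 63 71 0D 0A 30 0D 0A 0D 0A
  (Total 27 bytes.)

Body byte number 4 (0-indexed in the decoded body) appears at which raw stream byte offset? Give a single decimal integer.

Answer: 12

Derivation:
Chunk 1: stream[0..1]='2' size=0x2=2, data at stream[3..5]='63' -> body[0..2], body so far='63'
Chunk 2: stream[7..8]='3' size=0x3=3, data at stream[10..13]='5l5' -> body[2..5], body so far='635l5'
Chunk 3: stream[15..16]='2' size=0x2=2, data at stream[18..20]='cq' -> body[5..7], body so far='635l5cq'
Chunk 4: stream[22..23]='0' size=0 (terminator). Final body='635l5cq' (7 bytes)
Body byte 4 at stream offset 12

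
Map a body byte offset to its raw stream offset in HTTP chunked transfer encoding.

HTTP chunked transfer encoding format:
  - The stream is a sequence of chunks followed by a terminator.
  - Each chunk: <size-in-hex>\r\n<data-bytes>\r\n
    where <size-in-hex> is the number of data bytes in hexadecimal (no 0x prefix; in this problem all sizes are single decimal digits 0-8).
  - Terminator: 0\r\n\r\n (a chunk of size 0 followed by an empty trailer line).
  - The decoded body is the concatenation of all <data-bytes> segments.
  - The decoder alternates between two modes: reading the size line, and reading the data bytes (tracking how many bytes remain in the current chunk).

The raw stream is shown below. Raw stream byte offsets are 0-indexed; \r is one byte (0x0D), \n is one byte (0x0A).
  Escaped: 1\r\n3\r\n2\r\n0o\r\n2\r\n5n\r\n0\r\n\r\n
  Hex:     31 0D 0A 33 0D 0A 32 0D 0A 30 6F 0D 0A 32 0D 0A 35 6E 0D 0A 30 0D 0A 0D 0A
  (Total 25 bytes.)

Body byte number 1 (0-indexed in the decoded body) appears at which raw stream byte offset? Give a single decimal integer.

Chunk 1: stream[0..1]='1' size=0x1=1, data at stream[3..4]='3' -> body[0..1], body so far='3'
Chunk 2: stream[6..7]='2' size=0x2=2, data at stream[9..11]='0o' -> body[1..3], body so far='30o'
Chunk 3: stream[13..14]='2' size=0x2=2, data at stream[16..18]='5n' -> body[3..5], body so far='30o5n'
Chunk 4: stream[20..21]='0' size=0 (terminator). Final body='30o5n' (5 bytes)
Body byte 1 at stream offset 9

Answer: 9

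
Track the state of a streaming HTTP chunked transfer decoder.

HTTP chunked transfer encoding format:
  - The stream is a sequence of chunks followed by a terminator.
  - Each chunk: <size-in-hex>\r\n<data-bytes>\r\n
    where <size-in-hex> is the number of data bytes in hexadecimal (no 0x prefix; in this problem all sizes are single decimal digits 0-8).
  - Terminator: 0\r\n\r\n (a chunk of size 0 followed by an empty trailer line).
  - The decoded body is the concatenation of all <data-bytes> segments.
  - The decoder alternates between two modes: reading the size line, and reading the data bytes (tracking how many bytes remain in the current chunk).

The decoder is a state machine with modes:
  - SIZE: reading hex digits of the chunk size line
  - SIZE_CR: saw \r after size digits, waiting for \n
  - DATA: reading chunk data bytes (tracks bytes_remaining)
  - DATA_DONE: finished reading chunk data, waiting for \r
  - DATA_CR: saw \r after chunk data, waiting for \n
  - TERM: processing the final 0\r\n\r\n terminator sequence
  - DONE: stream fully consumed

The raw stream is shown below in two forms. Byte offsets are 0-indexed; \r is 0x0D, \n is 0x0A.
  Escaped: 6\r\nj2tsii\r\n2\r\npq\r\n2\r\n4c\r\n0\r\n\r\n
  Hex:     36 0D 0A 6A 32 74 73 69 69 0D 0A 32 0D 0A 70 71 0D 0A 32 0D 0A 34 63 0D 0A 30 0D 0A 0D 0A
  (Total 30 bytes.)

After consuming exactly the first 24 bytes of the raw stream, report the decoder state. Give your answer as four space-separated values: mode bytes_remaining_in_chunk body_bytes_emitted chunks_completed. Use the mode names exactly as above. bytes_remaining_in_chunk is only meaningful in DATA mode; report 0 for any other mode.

Byte 0 = '6': mode=SIZE remaining=0 emitted=0 chunks_done=0
Byte 1 = 0x0D: mode=SIZE_CR remaining=0 emitted=0 chunks_done=0
Byte 2 = 0x0A: mode=DATA remaining=6 emitted=0 chunks_done=0
Byte 3 = 'j': mode=DATA remaining=5 emitted=1 chunks_done=0
Byte 4 = '2': mode=DATA remaining=4 emitted=2 chunks_done=0
Byte 5 = 't': mode=DATA remaining=3 emitted=3 chunks_done=0
Byte 6 = 's': mode=DATA remaining=2 emitted=4 chunks_done=0
Byte 7 = 'i': mode=DATA remaining=1 emitted=5 chunks_done=0
Byte 8 = 'i': mode=DATA_DONE remaining=0 emitted=6 chunks_done=0
Byte 9 = 0x0D: mode=DATA_CR remaining=0 emitted=6 chunks_done=0
Byte 10 = 0x0A: mode=SIZE remaining=0 emitted=6 chunks_done=1
Byte 11 = '2': mode=SIZE remaining=0 emitted=6 chunks_done=1
Byte 12 = 0x0D: mode=SIZE_CR remaining=0 emitted=6 chunks_done=1
Byte 13 = 0x0A: mode=DATA remaining=2 emitted=6 chunks_done=1
Byte 14 = 'p': mode=DATA remaining=1 emitted=7 chunks_done=1
Byte 15 = 'q': mode=DATA_DONE remaining=0 emitted=8 chunks_done=1
Byte 16 = 0x0D: mode=DATA_CR remaining=0 emitted=8 chunks_done=1
Byte 17 = 0x0A: mode=SIZE remaining=0 emitted=8 chunks_done=2
Byte 18 = '2': mode=SIZE remaining=0 emitted=8 chunks_done=2
Byte 19 = 0x0D: mode=SIZE_CR remaining=0 emitted=8 chunks_done=2
Byte 20 = 0x0A: mode=DATA remaining=2 emitted=8 chunks_done=2
Byte 21 = '4': mode=DATA remaining=1 emitted=9 chunks_done=2
Byte 22 = 'c': mode=DATA_DONE remaining=0 emitted=10 chunks_done=2
Byte 23 = 0x0D: mode=DATA_CR remaining=0 emitted=10 chunks_done=2

Answer: DATA_CR 0 10 2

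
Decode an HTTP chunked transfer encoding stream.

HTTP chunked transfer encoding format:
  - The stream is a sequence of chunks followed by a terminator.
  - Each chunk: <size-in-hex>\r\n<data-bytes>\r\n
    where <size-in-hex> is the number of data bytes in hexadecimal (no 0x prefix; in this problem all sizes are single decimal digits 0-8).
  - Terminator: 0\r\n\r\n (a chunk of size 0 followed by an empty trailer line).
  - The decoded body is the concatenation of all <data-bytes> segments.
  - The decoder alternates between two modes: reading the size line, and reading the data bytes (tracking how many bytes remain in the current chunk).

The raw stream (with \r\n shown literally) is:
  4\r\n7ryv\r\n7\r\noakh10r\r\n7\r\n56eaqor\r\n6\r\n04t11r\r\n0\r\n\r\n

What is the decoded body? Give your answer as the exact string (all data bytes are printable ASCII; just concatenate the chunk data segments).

Answer: 7ryvoakh10r56eaqor04t11r

Derivation:
Chunk 1: stream[0..1]='4' size=0x4=4, data at stream[3..7]='7ryv' -> body[0..4], body so far='7ryv'
Chunk 2: stream[9..10]='7' size=0x7=7, data at stream[12..19]='oakh10r' -> body[4..11], body so far='7ryvoakh10r'
Chunk 3: stream[21..22]='7' size=0x7=7, data at stream[24..31]='56eaqor' -> body[11..18], body so far='7ryvoakh10r56eaqor'
Chunk 4: stream[33..34]='6' size=0x6=6, data at stream[36..42]='04t11r' -> body[18..24], body so far='7ryvoakh10r56eaqor04t11r'
Chunk 5: stream[44..45]='0' size=0 (terminator). Final body='7ryvoakh10r56eaqor04t11r' (24 bytes)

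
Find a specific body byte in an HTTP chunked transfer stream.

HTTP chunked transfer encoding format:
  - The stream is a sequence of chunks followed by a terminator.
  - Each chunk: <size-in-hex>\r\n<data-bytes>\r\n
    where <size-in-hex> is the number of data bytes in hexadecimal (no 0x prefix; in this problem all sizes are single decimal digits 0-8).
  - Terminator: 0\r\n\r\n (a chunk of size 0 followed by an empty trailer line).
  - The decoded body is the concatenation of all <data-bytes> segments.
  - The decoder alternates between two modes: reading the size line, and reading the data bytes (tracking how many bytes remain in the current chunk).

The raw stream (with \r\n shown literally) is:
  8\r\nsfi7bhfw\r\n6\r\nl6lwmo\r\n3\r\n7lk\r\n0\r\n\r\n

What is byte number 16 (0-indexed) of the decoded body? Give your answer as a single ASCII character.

Chunk 1: stream[0..1]='8' size=0x8=8, data at stream[3..11]='sfi7bhfw' -> body[0..8], body so far='sfi7bhfw'
Chunk 2: stream[13..14]='6' size=0x6=6, data at stream[16..22]='l6lwmo' -> body[8..14], body so far='sfi7bhfwl6lwmo'
Chunk 3: stream[24..25]='3' size=0x3=3, data at stream[27..30]='7lk' -> body[14..17], body so far='sfi7bhfwl6lwmo7lk'
Chunk 4: stream[32..33]='0' size=0 (terminator). Final body='sfi7bhfwl6lwmo7lk' (17 bytes)
Body byte 16 = 'k'

Answer: k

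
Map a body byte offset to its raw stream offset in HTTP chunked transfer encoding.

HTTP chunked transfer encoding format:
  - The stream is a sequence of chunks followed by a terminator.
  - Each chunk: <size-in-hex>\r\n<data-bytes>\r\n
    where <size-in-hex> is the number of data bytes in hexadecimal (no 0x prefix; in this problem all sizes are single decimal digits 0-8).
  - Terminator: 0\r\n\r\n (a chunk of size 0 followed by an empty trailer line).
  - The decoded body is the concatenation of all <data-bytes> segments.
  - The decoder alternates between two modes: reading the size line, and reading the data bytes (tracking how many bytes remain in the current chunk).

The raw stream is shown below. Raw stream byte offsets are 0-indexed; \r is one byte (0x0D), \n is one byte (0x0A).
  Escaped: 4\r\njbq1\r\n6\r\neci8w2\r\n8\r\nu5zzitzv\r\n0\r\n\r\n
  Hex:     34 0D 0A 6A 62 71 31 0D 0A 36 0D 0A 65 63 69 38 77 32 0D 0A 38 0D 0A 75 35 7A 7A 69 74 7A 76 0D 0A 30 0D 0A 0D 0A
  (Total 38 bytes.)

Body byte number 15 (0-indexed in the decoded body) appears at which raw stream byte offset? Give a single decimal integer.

Chunk 1: stream[0..1]='4' size=0x4=4, data at stream[3..7]='jbq1' -> body[0..4], body so far='jbq1'
Chunk 2: stream[9..10]='6' size=0x6=6, data at stream[12..18]='eci8w2' -> body[4..10], body so far='jbq1eci8w2'
Chunk 3: stream[20..21]='8' size=0x8=8, data at stream[23..31]='u5zzitzv' -> body[10..18], body so far='jbq1eci8w2u5zzitzv'
Chunk 4: stream[33..34]='0' size=0 (terminator). Final body='jbq1eci8w2u5zzitzv' (18 bytes)
Body byte 15 at stream offset 28

Answer: 28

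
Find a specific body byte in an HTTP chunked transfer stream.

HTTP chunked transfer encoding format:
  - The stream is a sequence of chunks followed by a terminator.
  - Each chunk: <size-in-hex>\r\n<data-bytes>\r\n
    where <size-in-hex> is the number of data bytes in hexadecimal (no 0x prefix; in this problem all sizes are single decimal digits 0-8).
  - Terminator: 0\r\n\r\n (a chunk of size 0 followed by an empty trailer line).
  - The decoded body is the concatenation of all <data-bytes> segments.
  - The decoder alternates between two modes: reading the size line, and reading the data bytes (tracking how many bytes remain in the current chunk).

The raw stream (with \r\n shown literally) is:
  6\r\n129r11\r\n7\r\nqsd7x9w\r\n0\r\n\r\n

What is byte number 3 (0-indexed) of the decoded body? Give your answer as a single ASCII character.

Chunk 1: stream[0..1]='6' size=0x6=6, data at stream[3..9]='129r11' -> body[0..6], body so far='129r11'
Chunk 2: stream[11..12]='7' size=0x7=7, data at stream[14..21]='qsd7x9w' -> body[6..13], body so far='129r11qsd7x9w'
Chunk 3: stream[23..24]='0' size=0 (terminator). Final body='129r11qsd7x9w' (13 bytes)
Body byte 3 = 'r'

Answer: r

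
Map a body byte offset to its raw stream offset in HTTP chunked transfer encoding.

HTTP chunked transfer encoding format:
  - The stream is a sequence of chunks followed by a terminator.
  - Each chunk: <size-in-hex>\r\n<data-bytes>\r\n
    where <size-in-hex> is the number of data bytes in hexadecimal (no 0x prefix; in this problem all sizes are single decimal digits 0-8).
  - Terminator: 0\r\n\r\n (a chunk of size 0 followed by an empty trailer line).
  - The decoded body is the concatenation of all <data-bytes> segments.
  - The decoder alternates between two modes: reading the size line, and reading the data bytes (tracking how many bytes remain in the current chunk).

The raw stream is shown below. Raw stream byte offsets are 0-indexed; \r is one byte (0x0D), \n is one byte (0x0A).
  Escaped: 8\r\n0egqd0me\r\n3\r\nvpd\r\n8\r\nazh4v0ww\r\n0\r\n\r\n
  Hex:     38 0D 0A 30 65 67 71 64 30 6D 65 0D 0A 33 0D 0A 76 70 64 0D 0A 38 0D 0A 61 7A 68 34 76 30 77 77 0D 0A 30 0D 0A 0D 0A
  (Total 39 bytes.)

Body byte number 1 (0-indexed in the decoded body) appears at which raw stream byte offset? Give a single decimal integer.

Chunk 1: stream[0..1]='8' size=0x8=8, data at stream[3..11]='0egqd0me' -> body[0..8], body so far='0egqd0me'
Chunk 2: stream[13..14]='3' size=0x3=3, data at stream[16..19]='vpd' -> body[8..11], body so far='0egqd0mevpd'
Chunk 3: stream[21..22]='8' size=0x8=8, data at stream[24..32]='azh4v0ww' -> body[11..19], body so far='0egqd0mevpdazh4v0ww'
Chunk 4: stream[34..35]='0' size=0 (terminator). Final body='0egqd0mevpdazh4v0ww' (19 bytes)
Body byte 1 at stream offset 4

Answer: 4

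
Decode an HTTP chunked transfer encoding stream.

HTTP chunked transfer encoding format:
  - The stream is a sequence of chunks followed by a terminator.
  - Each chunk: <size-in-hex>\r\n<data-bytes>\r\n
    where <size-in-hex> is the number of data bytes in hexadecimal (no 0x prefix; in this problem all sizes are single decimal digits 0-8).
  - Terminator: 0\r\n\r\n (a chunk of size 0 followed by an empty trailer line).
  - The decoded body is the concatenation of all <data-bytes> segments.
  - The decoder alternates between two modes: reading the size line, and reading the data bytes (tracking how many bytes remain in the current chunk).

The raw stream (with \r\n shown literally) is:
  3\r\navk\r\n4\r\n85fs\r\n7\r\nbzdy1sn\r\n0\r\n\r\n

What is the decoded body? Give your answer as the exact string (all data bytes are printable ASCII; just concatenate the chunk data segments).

Chunk 1: stream[0..1]='3' size=0x3=3, data at stream[3..6]='avk' -> body[0..3], body so far='avk'
Chunk 2: stream[8..9]='4' size=0x4=4, data at stream[11..15]='85fs' -> body[3..7], body so far='avk85fs'
Chunk 3: stream[17..18]='7' size=0x7=7, data at stream[20..27]='bzdy1sn' -> body[7..14], body so far='avk85fsbzdy1sn'
Chunk 4: stream[29..30]='0' size=0 (terminator). Final body='avk85fsbzdy1sn' (14 bytes)

Answer: avk85fsbzdy1sn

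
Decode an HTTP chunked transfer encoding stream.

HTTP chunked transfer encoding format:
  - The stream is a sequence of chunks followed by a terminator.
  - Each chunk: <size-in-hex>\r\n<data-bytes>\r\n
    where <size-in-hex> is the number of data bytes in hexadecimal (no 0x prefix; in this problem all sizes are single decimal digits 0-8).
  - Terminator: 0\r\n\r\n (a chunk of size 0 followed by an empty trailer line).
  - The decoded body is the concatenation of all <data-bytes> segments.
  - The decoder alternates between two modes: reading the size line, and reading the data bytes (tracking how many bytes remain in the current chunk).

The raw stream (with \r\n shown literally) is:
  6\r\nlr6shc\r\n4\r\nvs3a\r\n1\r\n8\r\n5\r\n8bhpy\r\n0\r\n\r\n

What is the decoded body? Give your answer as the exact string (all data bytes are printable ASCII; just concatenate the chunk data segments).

Chunk 1: stream[0..1]='6' size=0x6=6, data at stream[3..9]='lr6shc' -> body[0..6], body so far='lr6shc'
Chunk 2: stream[11..12]='4' size=0x4=4, data at stream[14..18]='vs3a' -> body[6..10], body so far='lr6shcvs3a'
Chunk 3: stream[20..21]='1' size=0x1=1, data at stream[23..24]='8' -> body[10..11], body so far='lr6shcvs3a8'
Chunk 4: stream[26..27]='5' size=0x5=5, data at stream[29..34]='8bhpy' -> body[11..16], body so far='lr6shcvs3a88bhpy'
Chunk 5: stream[36..37]='0' size=0 (terminator). Final body='lr6shcvs3a88bhpy' (16 bytes)

Answer: lr6shcvs3a88bhpy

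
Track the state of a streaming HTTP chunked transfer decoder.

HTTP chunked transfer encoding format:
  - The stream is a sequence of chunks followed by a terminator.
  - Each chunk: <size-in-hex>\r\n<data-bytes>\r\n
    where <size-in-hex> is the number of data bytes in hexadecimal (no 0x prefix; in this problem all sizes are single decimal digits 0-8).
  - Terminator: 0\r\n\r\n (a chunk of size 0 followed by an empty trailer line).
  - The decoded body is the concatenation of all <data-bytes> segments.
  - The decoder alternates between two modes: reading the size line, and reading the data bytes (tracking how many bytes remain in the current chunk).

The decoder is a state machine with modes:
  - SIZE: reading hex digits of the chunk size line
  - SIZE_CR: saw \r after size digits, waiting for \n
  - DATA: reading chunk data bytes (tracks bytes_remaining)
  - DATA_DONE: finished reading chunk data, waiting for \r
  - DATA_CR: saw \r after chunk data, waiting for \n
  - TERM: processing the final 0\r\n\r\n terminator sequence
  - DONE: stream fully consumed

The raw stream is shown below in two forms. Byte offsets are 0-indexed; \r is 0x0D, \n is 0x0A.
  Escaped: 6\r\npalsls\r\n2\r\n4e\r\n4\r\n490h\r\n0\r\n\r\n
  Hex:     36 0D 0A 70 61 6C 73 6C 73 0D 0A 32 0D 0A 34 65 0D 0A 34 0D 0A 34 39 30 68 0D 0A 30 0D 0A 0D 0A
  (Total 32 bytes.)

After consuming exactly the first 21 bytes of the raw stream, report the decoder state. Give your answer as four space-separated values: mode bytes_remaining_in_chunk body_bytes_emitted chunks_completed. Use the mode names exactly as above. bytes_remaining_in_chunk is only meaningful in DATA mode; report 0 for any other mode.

Byte 0 = '6': mode=SIZE remaining=0 emitted=0 chunks_done=0
Byte 1 = 0x0D: mode=SIZE_CR remaining=0 emitted=0 chunks_done=0
Byte 2 = 0x0A: mode=DATA remaining=6 emitted=0 chunks_done=0
Byte 3 = 'p': mode=DATA remaining=5 emitted=1 chunks_done=0
Byte 4 = 'a': mode=DATA remaining=4 emitted=2 chunks_done=0
Byte 5 = 'l': mode=DATA remaining=3 emitted=3 chunks_done=0
Byte 6 = 's': mode=DATA remaining=2 emitted=4 chunks_done=0
Byte 7 = 'l': mode=DATA remaining=1 emitted=5 chunks_done=0
Byte 8 = 's': mode=DATA_DONE remaining=0 emitted=6 chunks_done=0
Byte 9 = 0x0D: mode=DATA_CR remaining=0 emitted=6 chunks_done=0
Byte 10 = 0x0A: mode=SIZE remaining=0 emitted=6 chunks_done=1
Byte 11 = '2': mode=SIZE remaining=0 emitted=6 chunks_done=1
Byte 12 = 0x0D: mode=SIZE_CR remaining=0 emitted=6 chunks_done=1
Byte 13 = 0x0A: mode=DATA remaining=2 emitted=6 chunks_done=1
Byte 14 = '4': mode=DATA remaining=1 emitted=7 chunks_done=1
Byte 15 = 'e': mode=DATA_DONE remaining=0 emitted=8 chunks_done=1
Byte 16 = 0x0D: mode=DATA_CR remaining=0 emitted=8 chunks_done=1
Byte 17 = 0x0A: mode=SIZE remaining=0 emitted=8 chunks_done=2
Byte 18 = '4': mode=SIZE remaining=0 emitted=8 chunks_done=2
Byte 19 = 0x0D: mode=SIZE_CR remaining=0 emitted=8 chunks_done=2
Byte 20 = 0x0A: mode=DATA remaining=4 emitted=8 chunks_done=2

Answer: DATA 4 8 2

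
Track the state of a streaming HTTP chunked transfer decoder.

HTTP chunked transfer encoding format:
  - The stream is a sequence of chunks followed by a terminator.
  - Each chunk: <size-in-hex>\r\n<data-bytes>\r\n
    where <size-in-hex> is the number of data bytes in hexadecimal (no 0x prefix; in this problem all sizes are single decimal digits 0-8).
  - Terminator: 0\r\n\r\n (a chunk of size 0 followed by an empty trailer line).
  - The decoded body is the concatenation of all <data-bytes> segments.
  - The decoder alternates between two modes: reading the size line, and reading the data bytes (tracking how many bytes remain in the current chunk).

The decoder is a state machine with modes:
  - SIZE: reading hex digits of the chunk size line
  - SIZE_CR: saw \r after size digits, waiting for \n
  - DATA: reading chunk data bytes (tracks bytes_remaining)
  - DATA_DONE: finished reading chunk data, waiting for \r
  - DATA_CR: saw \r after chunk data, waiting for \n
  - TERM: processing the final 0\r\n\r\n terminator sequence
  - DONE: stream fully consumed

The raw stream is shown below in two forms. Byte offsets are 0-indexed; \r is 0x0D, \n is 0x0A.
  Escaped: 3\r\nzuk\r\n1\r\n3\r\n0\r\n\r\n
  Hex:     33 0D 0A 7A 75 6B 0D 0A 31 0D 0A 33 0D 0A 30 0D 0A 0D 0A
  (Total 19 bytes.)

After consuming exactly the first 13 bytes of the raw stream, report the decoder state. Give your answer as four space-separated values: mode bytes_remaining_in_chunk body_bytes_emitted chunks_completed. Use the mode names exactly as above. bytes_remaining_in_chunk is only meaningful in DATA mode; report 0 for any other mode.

Answer: DATA_CR 0 4 1

Derivation:
Byte 0 = '3': mode=SIZE remaining=0 emitted=0 chunks_done=0
Byte 1 = 0x0D: mode=SIZE_CR remaining=0 emitted=0 chunks_done=0
Byte 2 = 0x0A: mode=DATA remaining=3 emitted=0 chunks_done=0
Byte 3 = 'z': mode=DATA remaining=2 emitted=1 chunks_done=0
Byte 4 = 'u': mode=DATA remaining=1 emitted=2 chunks_done=0
Byte 5 = 'k': mode=DATA_DONE remaining=0 emitted=3 chunks_done=0
Byte 6 = 0x0D: mode=DATA_CR remaining=0 emitted=3 chunks_done=0
Byte 7 = 0x0A: mode=SIZE remaining=0 emitted=3 chunks_done=1
Byte 8 = '1': mode=SIZE remaining=0 emitted=3 chunks_done=1
Byte 9 = 0x0D: mode=SIZE_CR remaining=0 emitted=3 chunks_done=1
Byte 10 = 0x0A: mode=DATA remaining=1 emitted=3 chunks_done=1
Byte 11 = '3': mode=DATA_DONE remaining=0 emitted=4 chunks_done=1
Byte 12 = 0x0D: mode=DATA_CR remaining=0 emitted=4 chunks_done=1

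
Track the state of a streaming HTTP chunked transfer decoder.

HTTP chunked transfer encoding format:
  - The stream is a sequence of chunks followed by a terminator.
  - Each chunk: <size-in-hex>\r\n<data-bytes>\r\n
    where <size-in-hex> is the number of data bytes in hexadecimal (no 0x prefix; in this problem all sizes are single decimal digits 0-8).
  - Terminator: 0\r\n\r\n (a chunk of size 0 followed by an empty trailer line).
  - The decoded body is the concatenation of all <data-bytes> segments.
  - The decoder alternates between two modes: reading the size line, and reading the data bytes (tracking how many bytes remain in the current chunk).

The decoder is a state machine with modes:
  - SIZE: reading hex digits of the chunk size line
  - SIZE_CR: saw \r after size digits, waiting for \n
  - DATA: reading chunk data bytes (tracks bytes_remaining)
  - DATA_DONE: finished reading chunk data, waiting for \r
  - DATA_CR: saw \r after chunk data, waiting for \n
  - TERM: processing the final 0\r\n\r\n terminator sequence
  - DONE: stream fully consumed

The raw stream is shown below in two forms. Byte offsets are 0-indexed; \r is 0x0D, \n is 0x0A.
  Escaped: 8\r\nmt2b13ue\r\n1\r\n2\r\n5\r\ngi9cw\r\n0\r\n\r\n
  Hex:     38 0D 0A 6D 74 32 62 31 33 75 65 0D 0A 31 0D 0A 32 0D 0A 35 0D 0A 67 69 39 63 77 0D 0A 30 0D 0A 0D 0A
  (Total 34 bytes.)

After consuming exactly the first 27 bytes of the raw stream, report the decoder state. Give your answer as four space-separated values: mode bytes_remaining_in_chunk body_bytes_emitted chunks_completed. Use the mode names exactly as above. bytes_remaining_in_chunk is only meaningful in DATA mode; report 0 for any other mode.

Answer: DATA_DONE 0 14 2

Derivation:
Byte 0 = '8': mode=SIZE remaining=0 emitted=0 chunks_done=0
Byte 1 = 0x0D: mode=SIZE_CR remaining=0 emitted=0 chunks_done=0
Byte 2 = 0x0A: mode=DATA remaining=8 emitted=0 chunks_done=0
Byte 3 = 'm': mode=DATA remaining=7 emitted=1 chunks_done=0
Byte 4 = 't': mode=DATA remaining=6 emitted=2 chunks_done=0
Byte 5 = '2': mode=DATA remaining=5 emitted=3 chunks_done=0
Byte 6 = 'b': mode=DATA remaining=4 emitted=4 chunks_done=0
Byte 7 = '1': mode=DATA remaining=3 emitted=5 chunks_done=0
Byte 8 = '3': mode=DATA remaining=2 emitted=6 chunks_done=0
Byte 9 = 'u': mode=DATA remaining=1 emitted=7 chunks_done=0
Byte 10 = 'e': mode=DATA_DONE remaining=0 emitted=8 chunks_done=0
Byte 11 = 0x0D: mode=DATA_CR remaining=0 emitted=8 chunks_done=0
Byte 12 = 0x0A: mode=SIZE remaining=0 emitted=8 chunks_done=1
Byte 13 = '1': mode=SIZE remaining=0 emitted=8 chunks_done=1
Byte 14 = 0x0D: mode=SIZE_CR remaining=0 emitted=8 chunks_done=1
Byte 15 = 0x0A: mode=DATA remaining=1 emitted=8 chunks_done=1
Byte 16 = '2': mode=DATA_DONE remaining=0 emitted=9 chunks_done=1
Byte 17 = 0x0D: mode=DATA_CR remaining=0 emitted=9 chunks_done=1
Byte 18 = 0x0A: mode=SIZE remaining=0 emitted=9 chunks_done=2
Byte 19 = '5': mode=SIZE remaining=0 emitted=9 chunks_done=2
Byte 20 = 0x0D: mode=SIZE_CR remaining=0 emitted=9 chunks_done=2
Byte 21 = 0x0A: mode=DATA remaining=5 emitted=9 chunks_done=2
Byte 22 = 'g': mode=DATA remaining=4 emitted=10 chunks_done=2
Byte 23 = 'i': mode=DATA remaining=3 emitted=11 chunks_done=2
Byte 24 = '9': mode=DATA remaining=2 emitted=12 chunks_done=2
Byte 25 = 'c': mode=DATA remaining=1 emitted=13 chunks_done=2
Byte 26 = 'w': mode=DATA_DONE remaining=0 emitted=14 chunks_done=2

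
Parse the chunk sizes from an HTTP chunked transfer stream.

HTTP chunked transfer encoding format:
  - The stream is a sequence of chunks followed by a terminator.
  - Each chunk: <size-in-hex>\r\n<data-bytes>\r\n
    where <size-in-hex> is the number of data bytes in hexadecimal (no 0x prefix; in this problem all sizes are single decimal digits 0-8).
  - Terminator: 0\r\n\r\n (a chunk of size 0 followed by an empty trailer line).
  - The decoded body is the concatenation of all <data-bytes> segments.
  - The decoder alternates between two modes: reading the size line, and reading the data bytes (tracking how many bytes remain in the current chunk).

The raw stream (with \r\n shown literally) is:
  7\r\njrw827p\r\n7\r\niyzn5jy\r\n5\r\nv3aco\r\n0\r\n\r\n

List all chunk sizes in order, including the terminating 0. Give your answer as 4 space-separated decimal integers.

Chunk 1: stream[0..1]='7' size=0x7=7, data at stream[3..10]='jrw827p' -> body[0..7], body so far='jrw827p'
Chunk 2: stream[12..13]='7' size=0x7=7, data at stream[15..22]='iyzn5jy' -> body[7..14], body so far='jrw827piyzn5jy'
Chunk 3: stream[24..25]='5' size=0x5=5, data at stream[27..32]='v3aco' -> body[14..19], body so far='jrw827piyzn5jyv3aco'
Chunk 4: stream[34..35]='0' size=0 (terminator). Final body='jrw827piyzn5jyv3aco' (19 bytes)

Answer: 7 7 5 0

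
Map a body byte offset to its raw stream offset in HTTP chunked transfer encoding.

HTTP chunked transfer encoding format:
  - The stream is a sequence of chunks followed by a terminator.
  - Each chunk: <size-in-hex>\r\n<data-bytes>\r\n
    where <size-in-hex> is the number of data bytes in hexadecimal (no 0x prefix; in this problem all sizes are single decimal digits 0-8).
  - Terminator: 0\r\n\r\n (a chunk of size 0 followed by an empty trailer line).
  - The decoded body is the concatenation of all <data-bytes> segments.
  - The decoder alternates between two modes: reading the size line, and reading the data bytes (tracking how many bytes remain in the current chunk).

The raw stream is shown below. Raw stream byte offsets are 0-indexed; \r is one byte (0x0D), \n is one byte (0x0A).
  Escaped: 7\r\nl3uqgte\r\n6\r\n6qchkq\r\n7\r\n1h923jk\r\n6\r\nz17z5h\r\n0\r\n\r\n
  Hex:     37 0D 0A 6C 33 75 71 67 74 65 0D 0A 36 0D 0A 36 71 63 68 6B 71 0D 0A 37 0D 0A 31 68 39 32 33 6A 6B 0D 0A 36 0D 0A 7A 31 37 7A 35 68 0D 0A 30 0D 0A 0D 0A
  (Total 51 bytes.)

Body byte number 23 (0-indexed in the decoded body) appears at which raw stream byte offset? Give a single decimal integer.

Chunk 1: stream[0..1]='7' size=0x7=7, data at stream[3..10]='l3uqgte' -> body[0..7], body so far='l3uqgte'
Chunk 2: stream[12..13]='6' size=0x6=6, data at stream[15..21]='6qchkq' -> body[7..13], body so far='l3uqgte6qchkq'
Chunk 3: stream[23..24]='7' size=0x7=7, data at stream[26..33]='1h923jk' -> body[13..20], body so far='l3uqgte6qchkq1h923jk'
Chunk 4: stream[35..36]='6' size=0x6=6, data at stream[38..44]='z17z5h' -> body[20..26], body so far='l3uqgte6qchkq1h923jkz17z5h'
Chunk 5: stream[46..47]='0' size=0 (terminator). Final body='l3uqgte6qchkq1h923jkz17z5h' (26 bytes)
Body byte 23 at stream offset 41

Answer: 41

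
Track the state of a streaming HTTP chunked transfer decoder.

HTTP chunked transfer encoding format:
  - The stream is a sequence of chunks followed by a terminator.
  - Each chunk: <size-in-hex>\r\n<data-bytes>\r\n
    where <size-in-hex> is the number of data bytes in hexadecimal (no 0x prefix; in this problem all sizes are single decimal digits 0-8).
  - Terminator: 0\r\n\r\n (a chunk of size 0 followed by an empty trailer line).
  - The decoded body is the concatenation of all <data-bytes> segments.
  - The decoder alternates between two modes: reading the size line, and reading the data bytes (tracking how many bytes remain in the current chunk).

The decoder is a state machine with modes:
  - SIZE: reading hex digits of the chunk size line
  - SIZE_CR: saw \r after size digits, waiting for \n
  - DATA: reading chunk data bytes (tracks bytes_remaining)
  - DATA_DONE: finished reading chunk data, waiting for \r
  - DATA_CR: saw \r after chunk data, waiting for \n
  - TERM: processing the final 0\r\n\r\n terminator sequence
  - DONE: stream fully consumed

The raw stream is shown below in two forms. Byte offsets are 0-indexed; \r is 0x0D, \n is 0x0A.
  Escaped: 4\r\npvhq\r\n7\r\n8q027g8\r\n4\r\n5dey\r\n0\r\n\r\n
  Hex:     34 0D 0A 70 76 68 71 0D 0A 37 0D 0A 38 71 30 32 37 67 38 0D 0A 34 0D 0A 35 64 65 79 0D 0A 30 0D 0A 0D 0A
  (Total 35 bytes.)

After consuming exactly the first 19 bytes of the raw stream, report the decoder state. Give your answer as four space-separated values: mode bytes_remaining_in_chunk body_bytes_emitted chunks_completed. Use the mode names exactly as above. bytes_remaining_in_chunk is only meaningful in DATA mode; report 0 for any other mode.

Byte 0 = '4': mode=SIZE remaining=0 emitted=0 chunks_done=0
Byte 1 = 0x0D: mode=SIZE_CR remaining=0 emitted=0 chunks_done=0
Byte 2 = 0x0A: mode=DATA remaining=4 emitted=0 chunks_done=0
Byte 3 = 'p': mode=DATA remaining=3 emitted=1 chunks_done=0
Byte 4 = 'v': mode=DATA remaining=2 emitted=2 chunks_done=0
Byte 5 = 'h': mode=DATA remaining=1 emitted=3 chunks_done=0
Byte 6 = 'q': mode=DATA_DONE remaining=0 emitted=4 chunks_done=0
Byte 7 = 0x0D: mode=DATA_CR remaining=0 emitted=4 chunks_done=0
Byte 8 = 0x0A: mode=SIZE remaining=0 emitted=4 chunks_done=1
Byte 9 = '7': mode=SIZE remaining=0 emitted=4 chunks_done=1
Byte 10 = 0x0D: mode=SIZE_CR remaining=0 emitted=4 chunks_done=1
Byte 11 = 0x0A: mode=DATA remaining=7 emitted=4 chunks_done=1
Byte 12 = '8': mode=DATA remaining=6 emitted=5 chunks_done=1
Byte 13 = 'q': mode=DATA remaining=5 emitted=6 chunks_done=1
Byte 14 = '0': mode=DATA remaining=4 emitted=7 chunks_done=1
Byte 15 = '2': mode=DATA remaining=3 emitted=8 chunks_done=1
Byte 16 = '7': mode=DATA remaining=2 emitted=9 chunks_done=1
Byte 17 = 'g': mode=DATA remaining=1 emitted=10 chunks_done=1
Byte 18 = '8': mode=DATA_DONE remaining=0 emitted=11 chunks_done=1

Answer: DATA_DONE 0 11 1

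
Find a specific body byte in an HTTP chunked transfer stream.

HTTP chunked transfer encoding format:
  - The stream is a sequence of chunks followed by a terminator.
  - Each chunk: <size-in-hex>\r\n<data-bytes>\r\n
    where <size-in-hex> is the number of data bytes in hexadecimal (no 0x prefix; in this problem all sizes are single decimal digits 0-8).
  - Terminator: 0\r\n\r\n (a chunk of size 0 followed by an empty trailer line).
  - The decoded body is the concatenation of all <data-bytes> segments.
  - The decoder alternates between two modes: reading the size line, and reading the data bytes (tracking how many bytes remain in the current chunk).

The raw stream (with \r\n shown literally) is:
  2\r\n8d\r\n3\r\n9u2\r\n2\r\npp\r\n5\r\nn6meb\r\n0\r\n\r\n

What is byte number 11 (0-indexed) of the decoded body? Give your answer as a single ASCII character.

Answer: b

Derivation:
Chunk 1: stream[0..1]='2' size=0x2=2, data at stream[3..5]='8d' -> body[0..2], body so far='8d'
Chunk 2: stream[7..8]='3' size=0x3=3, data at stream[10..13]='9u2' -> body[2..5], body so far='8d9u2'
Chunk 3: stream[15..16]='2' size=0x2=2, data at stream[18..20]='pp' -> body[5..7], body so far='8d9u2pp'
Chunk 4: stream[22..23]='5' size=0x5=5, data at stream[25..30]='n6meb' -> body[7..12], body so far='8d9u2ppn6meb'
Chunk 5: stream[32..33]='0' size=0 (terminator). Final body='8d9u2ppn6meb' (12 bytes)
Body byte 11 = 'b'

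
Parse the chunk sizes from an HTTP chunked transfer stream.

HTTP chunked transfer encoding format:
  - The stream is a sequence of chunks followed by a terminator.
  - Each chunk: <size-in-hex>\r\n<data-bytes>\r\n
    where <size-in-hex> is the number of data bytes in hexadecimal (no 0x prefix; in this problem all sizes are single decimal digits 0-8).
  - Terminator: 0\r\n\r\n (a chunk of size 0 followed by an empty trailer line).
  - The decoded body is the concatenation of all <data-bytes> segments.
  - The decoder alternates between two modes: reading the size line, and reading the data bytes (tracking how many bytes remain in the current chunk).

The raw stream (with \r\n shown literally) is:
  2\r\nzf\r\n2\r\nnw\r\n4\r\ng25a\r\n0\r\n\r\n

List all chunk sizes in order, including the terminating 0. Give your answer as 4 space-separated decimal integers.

Answer: 2 2 4 0

Derivation:
Chunk 1: stream[0..1]='2' size=0x2=2, data at stream[3..5]='zf' -> body[0..2], body so far='zf'
Chunk 2: stream[7..8]='2' size=0x2=2, data at stream[10..12]='nw' -> body[2..4], body so far='zfnw'
Chunk 3: stream[14..15]='4' size=0x4=4, data at stream[17..21]='g25a' -> body[4..8], body so far='zfnwg25a'
Chunk 4: stream[23..24]='0' size=0 (terminator). Final body='zfnwg25a' (8 bytes)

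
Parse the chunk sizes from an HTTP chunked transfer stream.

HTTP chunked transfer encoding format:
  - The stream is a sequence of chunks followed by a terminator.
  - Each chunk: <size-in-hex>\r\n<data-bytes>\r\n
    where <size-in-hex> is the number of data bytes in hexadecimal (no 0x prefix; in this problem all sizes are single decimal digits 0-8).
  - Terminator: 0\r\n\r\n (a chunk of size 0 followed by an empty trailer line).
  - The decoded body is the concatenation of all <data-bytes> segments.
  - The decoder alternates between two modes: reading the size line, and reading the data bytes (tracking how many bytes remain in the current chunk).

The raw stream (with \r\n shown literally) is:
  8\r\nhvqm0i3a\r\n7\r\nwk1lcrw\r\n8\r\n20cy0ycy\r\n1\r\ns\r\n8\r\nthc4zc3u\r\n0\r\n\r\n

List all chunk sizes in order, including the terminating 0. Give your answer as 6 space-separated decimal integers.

Chunk 1: stream[0..1]='8' size=0x8=8, data at stream[3..11]='hvqm0i3a' -> body[0..8], body so far='hvqm0i3a'
Chunk 2: stream[13..14]='7' size=0x7=7, data at stream[16..23]='wk1lcrw' -> body[8..15], body so far='hvqm0i3awk1lcrw'
Chunk 3: stream[25..26]='8' size=0x8=8, data at stream[28..36]='20cy0ycy' -> body[15..23], body so far='hvqm0i3awk1lcrw20cy0ycy'
Chunk 4: stream[38..39]='1' size=0x1=1, data at stream[41..42]='s' -> body[23..24], body so far='hvqm0i3awk1lcrw20cy0ycys'
Chunk 5: stream[44..45]='8' size=0x8=8, data at stream[47..55]='thc4zc3u' -> body[24..32], body so far='hvqm0i3awk1lcrw20cy0ycysthc4zc3u'
Chunk 6: stream[57..58]='0' size=0 (terminator). Final body='hvqm0i3awk1lcrw20cy0ycysthc4zc3u' (32 bytes)

Answer: 8 7 8 1 8 0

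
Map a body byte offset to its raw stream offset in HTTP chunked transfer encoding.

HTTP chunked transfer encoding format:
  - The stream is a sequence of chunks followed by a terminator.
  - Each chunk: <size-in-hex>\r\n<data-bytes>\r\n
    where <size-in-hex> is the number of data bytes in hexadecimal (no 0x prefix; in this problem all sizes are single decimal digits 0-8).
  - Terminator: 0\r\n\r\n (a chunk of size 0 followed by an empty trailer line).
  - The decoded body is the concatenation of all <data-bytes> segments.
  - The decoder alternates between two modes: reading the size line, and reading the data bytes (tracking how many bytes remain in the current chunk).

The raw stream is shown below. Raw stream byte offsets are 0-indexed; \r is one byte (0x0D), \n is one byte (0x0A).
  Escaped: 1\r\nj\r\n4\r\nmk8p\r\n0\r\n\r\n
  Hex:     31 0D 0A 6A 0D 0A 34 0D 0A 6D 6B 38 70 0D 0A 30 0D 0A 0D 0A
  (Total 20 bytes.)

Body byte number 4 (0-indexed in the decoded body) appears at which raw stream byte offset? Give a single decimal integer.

Chunk 1: stream[0..1]='1' size=0x1=1, data at stream[3..4]='j' -> body[0..1], body so far='j'
Chunk 2: stream[6..7]='4' size=0x4=4, data at stream[9..13]='mk8p' -> body[1..5], body so far='jmk8p'
Chunk 3: stream[15..16]='0' size=0 (terminator). Final body='jmk8p' (5 bytes)
Body byte 4 at stream offset 12

Answer: 12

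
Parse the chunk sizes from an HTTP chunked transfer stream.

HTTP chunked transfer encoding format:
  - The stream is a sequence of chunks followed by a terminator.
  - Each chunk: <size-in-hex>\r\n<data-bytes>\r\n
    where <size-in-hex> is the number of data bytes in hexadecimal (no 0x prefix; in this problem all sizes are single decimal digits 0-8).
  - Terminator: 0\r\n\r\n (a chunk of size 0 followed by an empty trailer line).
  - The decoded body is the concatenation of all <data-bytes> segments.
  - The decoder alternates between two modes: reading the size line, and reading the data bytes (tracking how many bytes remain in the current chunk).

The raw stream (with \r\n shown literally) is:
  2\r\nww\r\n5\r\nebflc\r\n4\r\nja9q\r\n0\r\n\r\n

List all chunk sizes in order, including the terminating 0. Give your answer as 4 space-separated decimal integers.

Answer: 2 5 4 0

Derivation:
Chunk 1: stream[0..1]='2' size=0x2=2, data at stream[3..5]='ww' -> body[0..2], body so far='ww'
Chunk 2: stream[7..8]='5' size=0x5=5, data at stream[10..15]='ebflc' -> body[2..7], body so far='wwebflc'
Chunk 3: stream[17..18]='4' size=0x4=4, data at stream[20..24]='ja9q' -> body[7..11], body so far='wwebflcja9q'
Chunk 4: stream[26..27]='0' size=0 (terminator). Final body='wwebflcja9q' (11 bytes)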